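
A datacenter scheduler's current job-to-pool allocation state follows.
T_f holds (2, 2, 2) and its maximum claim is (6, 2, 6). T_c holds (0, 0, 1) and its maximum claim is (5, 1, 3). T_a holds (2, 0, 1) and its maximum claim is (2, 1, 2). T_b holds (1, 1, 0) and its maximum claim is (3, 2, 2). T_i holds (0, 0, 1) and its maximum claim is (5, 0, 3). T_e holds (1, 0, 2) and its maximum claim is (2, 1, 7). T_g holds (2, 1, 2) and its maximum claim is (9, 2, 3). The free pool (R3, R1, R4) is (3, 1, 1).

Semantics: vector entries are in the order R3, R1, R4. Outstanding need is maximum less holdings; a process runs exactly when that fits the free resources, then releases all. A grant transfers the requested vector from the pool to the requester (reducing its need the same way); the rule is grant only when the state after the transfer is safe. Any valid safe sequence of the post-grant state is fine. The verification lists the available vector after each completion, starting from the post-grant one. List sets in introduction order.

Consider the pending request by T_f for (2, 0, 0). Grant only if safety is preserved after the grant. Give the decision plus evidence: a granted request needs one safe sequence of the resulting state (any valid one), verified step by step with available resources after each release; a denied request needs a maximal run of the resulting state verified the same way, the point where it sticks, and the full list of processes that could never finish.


DENY — the pretend-granted state is unsafe.
Key observation: after T_a, T_b the pool peaks at (4, 2, 2), and each blocked process is short somewhere: T_f on R4; T_c on R3; T_i on R3; T_e on R4; T_g on R3.
After a pretend grant, a maximal execution: T_a, T_b — then nothing else fits. Walking it through:
  pool = (1, 1, 1)
  T_a needs (0, 1, 1) <= (1, 1, 1) -> finishes; pool += (2, 0, 1) = (3, 1, 2)
  T_b needs (2, 1, 2) <= (3, 1, 2) -> finishes; pool += (1, 1, 0) = (4, 2, 2)
  blocked: T_f wants (2, 0, 4), pool (4, 2, 2) — not enough R4
  blocked: T_c wants (5, 1, 2), pool (4, 2, 2) — not enough R3
  blocked: T_i wants (5, 0, 2), pool (4, 2, 2) — not enough R3
  blocked: T_e wants (1, 1, 5), pool (4, 2, 2) — not enough R4
  blocked: T_g wants (7, 1, 1), pool (4, 2, 2) — not enough R3
Post-grant, the permanently blocked set is T_f, T_c, T_i, T_e and T_g.


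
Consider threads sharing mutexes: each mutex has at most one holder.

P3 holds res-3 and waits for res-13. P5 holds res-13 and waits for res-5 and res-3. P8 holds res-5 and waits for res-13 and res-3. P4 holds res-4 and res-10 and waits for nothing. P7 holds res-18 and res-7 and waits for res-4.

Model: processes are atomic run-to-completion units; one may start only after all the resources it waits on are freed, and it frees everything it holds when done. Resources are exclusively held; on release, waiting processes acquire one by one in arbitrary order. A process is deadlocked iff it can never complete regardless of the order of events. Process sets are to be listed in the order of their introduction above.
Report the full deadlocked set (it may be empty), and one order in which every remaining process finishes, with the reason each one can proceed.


The deadlocked set is P3, P5 and P8.
Key observation: the waits loop around P3 -> P5 -> P3 with no way out; P8 is caught in further circular waits.
One completion order for the rest: P4, P7.
Check, step by step:
  run P4 (it waits on nothing); releases res-4 and res-10
  P7 waits on res-4 — all released -> runs and releases res-18 and res-7


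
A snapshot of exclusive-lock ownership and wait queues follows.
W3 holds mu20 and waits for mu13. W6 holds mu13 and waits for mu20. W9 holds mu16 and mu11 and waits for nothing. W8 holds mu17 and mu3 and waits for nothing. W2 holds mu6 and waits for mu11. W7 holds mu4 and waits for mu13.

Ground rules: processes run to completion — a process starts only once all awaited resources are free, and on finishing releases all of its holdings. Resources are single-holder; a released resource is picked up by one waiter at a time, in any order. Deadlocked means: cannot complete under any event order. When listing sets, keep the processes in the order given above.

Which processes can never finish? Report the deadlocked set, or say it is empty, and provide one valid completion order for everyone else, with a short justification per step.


Deadlocked: W3, W6 and W7.
Key observation: the waits loop around W3 -> W6 -> W3 with no way out; W7 waits into the deadlock from upstream.
A valid finishing order for the others: W9, W2, W8.
Check, step by step:
  W9: no waits; runs immediately, freeing mu16 and mu11
  run W2 (all its waits — mu11 — are resolved); releases mu6
  W8: no waits; runs immediately, freeing mu17 and mu3


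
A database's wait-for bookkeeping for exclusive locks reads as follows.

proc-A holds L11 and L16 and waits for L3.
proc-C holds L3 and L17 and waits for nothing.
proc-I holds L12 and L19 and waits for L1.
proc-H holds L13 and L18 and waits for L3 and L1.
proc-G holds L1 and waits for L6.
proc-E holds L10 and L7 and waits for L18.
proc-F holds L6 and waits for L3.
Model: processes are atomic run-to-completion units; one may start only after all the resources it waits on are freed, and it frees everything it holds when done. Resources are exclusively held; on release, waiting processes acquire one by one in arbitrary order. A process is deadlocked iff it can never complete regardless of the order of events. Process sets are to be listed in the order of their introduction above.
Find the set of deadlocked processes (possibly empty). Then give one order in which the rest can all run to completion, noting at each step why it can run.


The deadlocked set is empty.
Key observation: no waiting chain loops back on itself — every chain ends at a process that waits on nothing, so everyone eventually runs.
One completion order for the rest: proc-C, proc-F, proc-G, proc-A, proc-H, proc-I, proc-E.
Step-by-step check:
  run proc-C (it waits on nothing); releases L3 and L17
  proc-F: everything it awaited (L3) is free; runs, freeing L6
  proc-G: everything it awaited (L6) is free; runs, freeing L1
  proc-A: everything it awaited (L3) is free; runs, freeing L11 and L16
  proc-H: everything it awaited (L3 and L1) is free; runs, freeing L13 and L18
  proc-I: everything it awaited (L1) is free; runs, freeing L12 and L19
  proc-E: everything it awaited (L18) is free; runs, freeing L10 and L7


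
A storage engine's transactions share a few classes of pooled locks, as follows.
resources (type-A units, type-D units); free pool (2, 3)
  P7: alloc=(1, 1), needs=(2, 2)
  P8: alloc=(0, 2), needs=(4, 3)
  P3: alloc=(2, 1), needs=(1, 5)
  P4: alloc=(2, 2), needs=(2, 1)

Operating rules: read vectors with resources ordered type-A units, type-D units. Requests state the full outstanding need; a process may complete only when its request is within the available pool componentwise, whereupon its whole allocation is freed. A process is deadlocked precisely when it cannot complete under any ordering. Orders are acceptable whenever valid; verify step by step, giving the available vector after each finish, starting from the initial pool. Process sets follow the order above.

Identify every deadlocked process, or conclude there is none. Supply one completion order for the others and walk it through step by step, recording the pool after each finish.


No process is deadlocked.
Key observation: P7 leads a chain of completions in which each release enables another process.
The rest can finish in the order P7, P4, P8, P3. Verifying each step:
  pool = (2, 3)
  P7 needs (2, 2) <= (2, 3) -> finishes; pool += (1, 1) = (3, 4)
  P4 needs (2, 1) <= (3, 4) -> finishes; pool += (2, 2) = (5, 6)
  P8 needs (4, 3) <= (5, 6) -> finishes; pool += (0, 2) = (5, 8)
  P3 needs (1, 5) <= (5, 8) -> finishes; pool += (2, 1) = (7, 9)


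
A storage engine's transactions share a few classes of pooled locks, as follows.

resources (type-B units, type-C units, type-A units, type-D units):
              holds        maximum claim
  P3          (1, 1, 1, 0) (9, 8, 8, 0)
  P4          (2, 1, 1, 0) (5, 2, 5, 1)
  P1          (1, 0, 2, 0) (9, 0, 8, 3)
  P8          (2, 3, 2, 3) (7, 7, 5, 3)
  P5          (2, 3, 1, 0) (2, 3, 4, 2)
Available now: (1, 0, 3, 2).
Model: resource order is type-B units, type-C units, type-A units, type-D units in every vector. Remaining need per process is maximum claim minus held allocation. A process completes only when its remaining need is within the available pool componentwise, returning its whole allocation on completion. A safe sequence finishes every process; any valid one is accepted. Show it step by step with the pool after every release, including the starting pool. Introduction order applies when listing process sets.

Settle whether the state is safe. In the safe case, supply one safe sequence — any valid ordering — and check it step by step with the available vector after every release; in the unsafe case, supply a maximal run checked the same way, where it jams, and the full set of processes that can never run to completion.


UNSAFE — no complete ordering exists.
Key observation: the wall is type-B units: completing P5, P4, P8 brings the pool only to (7, 7, 7, 5), and all the rest need more.
The run P5, P4, P8 cannot be extended any further. Verifying each step:
  pool = (1, 0, 3, 2)
  P5 needs (0, 0, 3, 2) <= (1, 0, 3, 2) -> finishes; pool += (2, 3, 1, 0) = (3, 3, 4, 2)
  P4 needs (3, 1, 4, 1) <= (3, 3, 4, 2) -> finishes; pool += (2, 1, 1, 0) = (5, 4, 5, 2)
  P8 needs (5, 4, 3, 0) <= (5, 4, 5, 2) -> finishes; pool += (2, 3, 2, 3) = (7, 7, 7, 5)
  blocked: P3 wants (8, 7, 7, 0), pool (7, 7, 7, 5) — not enough type-B units
  blocked: P1 wants (8, 0, 6, 3), pool (7, 7, 7, 5) — not enough type-B units
Never able to finish: P3 and P1.


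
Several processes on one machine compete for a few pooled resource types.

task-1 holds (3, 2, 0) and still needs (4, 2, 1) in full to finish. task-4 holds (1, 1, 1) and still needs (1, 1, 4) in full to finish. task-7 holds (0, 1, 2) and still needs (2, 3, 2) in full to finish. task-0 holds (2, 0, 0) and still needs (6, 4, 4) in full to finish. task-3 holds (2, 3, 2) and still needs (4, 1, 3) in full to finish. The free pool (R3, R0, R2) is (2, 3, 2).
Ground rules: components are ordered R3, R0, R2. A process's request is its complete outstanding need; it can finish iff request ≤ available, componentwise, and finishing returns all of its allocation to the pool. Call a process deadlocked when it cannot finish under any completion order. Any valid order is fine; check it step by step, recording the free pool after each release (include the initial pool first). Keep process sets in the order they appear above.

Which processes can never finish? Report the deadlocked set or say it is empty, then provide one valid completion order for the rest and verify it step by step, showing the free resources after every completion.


Deadlocked set: task-1, task-0 and task-3.
Key observation: once task-7, task-4 finish, the pool peaks at (3, 5, 5) — and every remaining process still needs more R3 than that.
A valid finishing order for the others: task-7, task-4. Verifying each step:
  pool = (2, 3, 2)
  task-7: need (2, 3, 2) fits (2, 3, 2); releases (0, 1, 2), pool now (2, 4, 4)
  task-4: need (1, 1, 4) fits (2, 4, 4); releases (1, 1, 1), pool now (3, 5, 5)
The stuck group stays short no matter what:
  task-1 cannot run: need (4, 2, 1) vs free (3, 5, 5) (insufficient R3)
  task-0 cannot run: need (6, 4, 4) vs free (3, 5, 5) (insufficient R3)
  task-3 cannot run: need (4, 1, 3) vs free (3, 5, 5) (insufficient R3)


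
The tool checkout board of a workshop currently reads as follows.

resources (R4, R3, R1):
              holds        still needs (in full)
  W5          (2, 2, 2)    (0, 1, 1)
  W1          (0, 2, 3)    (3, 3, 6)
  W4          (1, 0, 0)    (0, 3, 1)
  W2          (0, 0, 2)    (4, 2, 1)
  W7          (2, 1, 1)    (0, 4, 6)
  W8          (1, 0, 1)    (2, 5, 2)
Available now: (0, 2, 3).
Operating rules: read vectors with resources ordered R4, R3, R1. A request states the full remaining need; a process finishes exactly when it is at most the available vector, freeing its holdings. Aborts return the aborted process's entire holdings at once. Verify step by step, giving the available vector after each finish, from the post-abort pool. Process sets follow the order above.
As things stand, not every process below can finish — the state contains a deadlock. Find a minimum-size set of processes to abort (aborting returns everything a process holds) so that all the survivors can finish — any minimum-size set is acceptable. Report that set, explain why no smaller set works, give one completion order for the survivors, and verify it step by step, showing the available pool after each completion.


Minimum abort set: W8.
Key observation: W7 was stuck for good until W8 gave back (1, 0, 1); in the order shown it finishes at step 3.
Why nothing smaller works: aborting no one leaves the state deadlocked as given.
The survivors complete as W5, W4, W7, W1, W2. Step-by-step check (starting from the post-abort pool):
  pool = (1, 2, 4)
  run W5 (needs (0, 1, 1), free (1, 2, 4)); after release of (2, 2, 2) the pool is (3, 4, 6)
  run W4 (needs (0, 3, 1), free (3, 4, 6)); after release of (1, 0, 0) the pool is (4, 4, 6)
  run W7 (needs (0, 4, 6), free (4, 4, 6)); after release of (2, 1, 1) the pool is (6, 5, 7)
  run W1 (needs (3, 3, 6), free (6, 5, 7)); after release of (0, 2, 3) the pool is (6, 7, 10)
  run W2 (needs (4, 2, 1), free (6, 7, 10)); after release of (0, 0, 2) the pool is (6, 7, 12)


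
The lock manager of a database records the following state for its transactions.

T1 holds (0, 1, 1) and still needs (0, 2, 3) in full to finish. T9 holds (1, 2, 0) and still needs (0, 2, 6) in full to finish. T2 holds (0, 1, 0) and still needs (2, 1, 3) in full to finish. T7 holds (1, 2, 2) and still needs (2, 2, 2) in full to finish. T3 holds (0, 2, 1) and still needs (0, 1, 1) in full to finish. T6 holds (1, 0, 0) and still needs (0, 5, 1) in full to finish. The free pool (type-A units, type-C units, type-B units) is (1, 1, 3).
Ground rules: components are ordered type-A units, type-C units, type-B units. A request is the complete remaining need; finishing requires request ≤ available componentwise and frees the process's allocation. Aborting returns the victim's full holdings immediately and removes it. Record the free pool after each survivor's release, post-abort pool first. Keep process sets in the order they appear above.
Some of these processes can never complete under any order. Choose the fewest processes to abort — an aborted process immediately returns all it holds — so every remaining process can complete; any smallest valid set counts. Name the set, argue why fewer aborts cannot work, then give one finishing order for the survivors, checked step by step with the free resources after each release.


The answer: abort T2.
Key observation: the returned (0, 1, 0) from T2 is what brings T6 — unrunnable before, under any order — into play at step 3.
No smaller set exists: with zero aborts the deadlock remains.
Survivors finish in the order: T1, T3, T6, T7, T9. Walking it through (pool after the aborts first):
  pool = (1, 2, 3)
  T1 needs (0, 2, 3) <= (1, 2, 3) -> finishes; pool += (0, 1, 1) = (1, 3, 4)
  T3 needs (0, 1, 1) <= (1, 3, 4) -> finishes; pool += (0, 2, 1) = (1, 5, 5)
  T6 needs (0, 5, 1) <= (1, 5, 5) -> finishes; pool += (1, 0, 0) = (2, 5, 5)
  T7 needs (2, 2, 2) <= (2, 5, 5) -> finishes; pool += (1, 2, 2) = (3, 7, 7)
  T9 needs (0, 2, 6) <= (3, 7, 7) -> finishes; pool += (1, 2, 0) = (4, 9, 7)


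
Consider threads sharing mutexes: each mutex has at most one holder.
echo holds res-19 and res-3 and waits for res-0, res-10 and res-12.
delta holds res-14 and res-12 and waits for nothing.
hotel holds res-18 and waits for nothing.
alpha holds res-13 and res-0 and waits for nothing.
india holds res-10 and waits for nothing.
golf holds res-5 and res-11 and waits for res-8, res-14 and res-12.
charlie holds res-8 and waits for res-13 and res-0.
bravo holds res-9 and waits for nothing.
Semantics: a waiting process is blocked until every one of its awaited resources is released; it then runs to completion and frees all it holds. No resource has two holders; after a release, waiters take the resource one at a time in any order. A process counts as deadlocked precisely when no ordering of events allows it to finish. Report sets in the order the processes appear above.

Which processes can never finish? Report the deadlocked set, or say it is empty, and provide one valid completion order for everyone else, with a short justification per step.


The deadlocked set is empty.
Key observation: the wait relation is loop-free; peeling off processes with no waits unwinds the whole state.
A valid finishing order for the others: india, alpha, delta, bravo, hotel, charlie, golf, echo.
Verifying each step:
  run india (it waits on nothing); releases res-10
  run alpha (it waits on nothing); releases res-13 and res-0
  run delta (it waits on nothing); releases res-14 and res-12
  run bravo (it waits on nothing); releases res-9
  run hotel (it waits on nothing); releases res-18
  charlie waits on res-13 and res-0 — all released -> runs and releases res-8
  golf waits on res-8, res-14 and res-12 — all released -> runs and releases res-5 and res-11
  echo waits on res-0, res-10 and res-12 — all released -> runs and releases res-19 and res-3


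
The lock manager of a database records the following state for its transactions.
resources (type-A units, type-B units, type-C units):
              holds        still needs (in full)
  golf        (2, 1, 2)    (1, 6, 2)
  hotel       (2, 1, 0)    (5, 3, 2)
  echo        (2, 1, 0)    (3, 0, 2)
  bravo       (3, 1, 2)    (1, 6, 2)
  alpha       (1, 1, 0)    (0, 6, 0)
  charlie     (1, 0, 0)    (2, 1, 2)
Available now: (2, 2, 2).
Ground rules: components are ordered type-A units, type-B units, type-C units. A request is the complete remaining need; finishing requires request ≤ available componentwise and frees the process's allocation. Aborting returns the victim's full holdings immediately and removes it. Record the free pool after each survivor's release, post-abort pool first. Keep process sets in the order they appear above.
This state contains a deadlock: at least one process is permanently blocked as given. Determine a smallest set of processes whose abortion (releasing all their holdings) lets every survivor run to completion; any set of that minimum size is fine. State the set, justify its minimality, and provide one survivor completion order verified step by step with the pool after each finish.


Abort golf and alpha.
Key observation: the deadlocked bravo becomes finishable only because golf and alpha released (3, 2, 2); it completes at step 4 below.
Minimality, checking each single-abort alternative: golf alone leaves bravo blocked (short on type-B units); hotel alone leaves golf blocked (short on type-B units); echo alone leaves golf blocked (short on type-B units); bravo alone leaves golf blocked (short on type-B units); alpha alone leaves golf blocked (short on type-B units); charlie alone leaves golf blocked (short on type-B units).
One survivor order: hotel, charlie, echo, bravo. Step-by-step check (post-abort pool first):
  pool = (5, 4, 4)
  hotel needs (5, 3, 2) <= (5, 4, 4) -> finishes; pool += (2, 1, 0) = (7, 5, 4)
  charlie needs (2, 1, 2) <= (7, 5, 4) -> finishes; pool += (1, 0, 0) = (8, 5, 4)
  echo needs (3, 0, 2) <= (8, 5, 4) -> finishes; pool += (2, 1, 0) = (10, 6, 4)
  bravo needs (1, 6, 2) <= (10, 6, 4) -> finishes; pool += (3, 1, 2) = (13, 7, 6)


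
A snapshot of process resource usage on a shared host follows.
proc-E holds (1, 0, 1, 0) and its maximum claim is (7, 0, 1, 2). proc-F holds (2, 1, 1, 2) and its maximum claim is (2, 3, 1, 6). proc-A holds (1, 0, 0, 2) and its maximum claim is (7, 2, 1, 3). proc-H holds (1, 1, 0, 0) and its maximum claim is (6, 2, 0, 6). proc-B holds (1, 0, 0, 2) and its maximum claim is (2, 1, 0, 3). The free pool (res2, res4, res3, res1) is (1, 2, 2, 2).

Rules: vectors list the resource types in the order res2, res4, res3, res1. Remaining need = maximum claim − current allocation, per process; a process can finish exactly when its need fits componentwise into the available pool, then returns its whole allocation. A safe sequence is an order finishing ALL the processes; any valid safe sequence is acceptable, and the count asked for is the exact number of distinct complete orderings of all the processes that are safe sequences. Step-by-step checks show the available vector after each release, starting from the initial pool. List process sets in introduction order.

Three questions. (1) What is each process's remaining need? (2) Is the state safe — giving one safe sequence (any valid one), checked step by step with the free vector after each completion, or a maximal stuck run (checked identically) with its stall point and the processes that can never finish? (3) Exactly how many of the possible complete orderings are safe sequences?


(1) Need matrix, components ordered res2, res4, res3, res1:
  proc-E: (6, 0, 0, 2)
  proc-F: (0, 2, 0, 4)
  proc-A: (6, 2, 1, 1)
  proc-H: (5, 1, 0, 6)
  proc-B: (1, 1, 0, 1)
(2) The state is UNSAFE.
Key observation: the pool after proc-B, proc-F is (4, 3, 3, 6); every surviving request exceeds it in res2, so progress ends there.
A maximal execution: proc-B, proc-F — then nothing else fits. Walking it through:
  pool = (1, 2, 2, 2)
  proc-B: need (1, 1, 0, 1) fits (1, 2, 2, 2); releases (1, 0, 0, 2), pool now (2, 2, 2, 4)
  proc-F: need (0, 2, 0, 4) fits (2, 2, 2, 4); releases (2, 1, 1, 2), pool now (4, 3, 3, 6)
  proc-E cannot run: need (6, 0, 0, 2) vs free (4, 3, 3, 6) (insufficient res2)
  proc-A cannot run: need (6, 2, 1, 1) vs free (4, 3, 3, 6) (insufficient res2)
  proc-H cannot run: need (5, 1, 0, 6) vs free (4, 3, 3, 6) (insufficient res2)
Processes that can never finish: proc-E, proc-A and proc-H.
(3) The exact count: 0 of the possible complete orderings are safe sequences.


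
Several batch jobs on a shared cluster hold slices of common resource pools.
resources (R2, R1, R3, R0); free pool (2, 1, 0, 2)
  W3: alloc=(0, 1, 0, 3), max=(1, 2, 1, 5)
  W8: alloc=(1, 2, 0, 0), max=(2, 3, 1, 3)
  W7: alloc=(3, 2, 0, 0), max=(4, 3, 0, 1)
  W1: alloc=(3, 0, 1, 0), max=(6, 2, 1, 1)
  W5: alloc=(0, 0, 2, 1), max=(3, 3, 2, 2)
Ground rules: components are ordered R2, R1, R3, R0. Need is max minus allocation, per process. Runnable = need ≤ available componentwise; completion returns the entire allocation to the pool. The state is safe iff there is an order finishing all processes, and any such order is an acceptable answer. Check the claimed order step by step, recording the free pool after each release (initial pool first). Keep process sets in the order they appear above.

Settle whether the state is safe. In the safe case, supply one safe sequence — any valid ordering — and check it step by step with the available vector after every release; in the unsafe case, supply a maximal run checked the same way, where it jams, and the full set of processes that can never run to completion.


SAFE. One safe sequence: W7, W5, W8, W1, W3.
Key observation: reading the order forward, W7 is the first process whose need (1, 1, 0, 1) meets the free pool (2, 1, 0, 2) exactly on a resource it requests.
Walking it through:
  pool = (2, 1, 0, 2)
  run W7 (needs (1, 1, 0, 1), free (2, 1, 0, 2)); after release of (3, 2, 0, 0) the pool is (5, 3, 0, 2)
  run W5 (needs (3, 3, 0, 1), free (5, 3, 0, 2)); after release of (0, 0, 2, 1) the pool is (5, 3, 2, 3)
  run W8 (needs (1, 1, 1, 3), free (5, 3, 2, 3)); after release of (1, 2, 0, 0) the pool is (6, 5, 2, 3)
  run W1 (needs (3, 2, 0, 1), free (6, 5, 2, 3)); after release of (3, 0, 1, 0) the pool is (9, 5, 3, 3)
  run W3 (needs (1, 1, 1, 2), free (9, 5, 3, 3)); after release of (0, 1, 0, 3) the pool is (9, 6, 3, 6)


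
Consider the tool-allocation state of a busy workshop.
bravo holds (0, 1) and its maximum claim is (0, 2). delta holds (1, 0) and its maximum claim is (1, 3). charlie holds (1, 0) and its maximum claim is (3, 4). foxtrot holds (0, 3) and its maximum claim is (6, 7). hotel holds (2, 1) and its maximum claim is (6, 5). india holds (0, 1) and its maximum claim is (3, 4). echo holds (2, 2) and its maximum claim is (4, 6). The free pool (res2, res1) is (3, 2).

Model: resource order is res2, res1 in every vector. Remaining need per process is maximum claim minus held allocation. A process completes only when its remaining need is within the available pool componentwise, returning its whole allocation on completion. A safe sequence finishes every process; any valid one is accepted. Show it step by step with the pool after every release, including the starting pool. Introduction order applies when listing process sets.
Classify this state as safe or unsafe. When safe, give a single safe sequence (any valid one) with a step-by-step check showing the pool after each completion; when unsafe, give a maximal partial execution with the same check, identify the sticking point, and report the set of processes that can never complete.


SAFE, for example via the order bravo, india, charlie, hotel, foxtrot, echo, delta.
Key observation: reading the order forward, india is the first process whose need (3, 3) meets the free pool (3, 3) exactly on a resource it requests.
Walking it through:
  pool = (3, 2)
  bravo needs (0, 1) <= (3, 2) -> finishes; pool += (0, 1) = (3, 3)
  india needs (3, 3) <= (3, 3) -> finishes; pool += (0, 1) = (3, 4)
  charlie needs (2, 4) <= (3, 4) -> finishes; pool += (1, 0) = (4, 4)
  hotel needs (4, 4) <= (4, 4) -> finishes; pool += (2, 1) = (6, 5)
  foxtrot needs (6, 4) <= (6, 5) -> finishes; pool += (0, 3) = (6, 8)
  echo needs (2, 4) <= (6, 8) -> finishes; pool += (2, 2) = (8, 10)
  delta needs (0, 3) <= (8, 10) -> finishes; pool += (1, 0) = (9, 10)


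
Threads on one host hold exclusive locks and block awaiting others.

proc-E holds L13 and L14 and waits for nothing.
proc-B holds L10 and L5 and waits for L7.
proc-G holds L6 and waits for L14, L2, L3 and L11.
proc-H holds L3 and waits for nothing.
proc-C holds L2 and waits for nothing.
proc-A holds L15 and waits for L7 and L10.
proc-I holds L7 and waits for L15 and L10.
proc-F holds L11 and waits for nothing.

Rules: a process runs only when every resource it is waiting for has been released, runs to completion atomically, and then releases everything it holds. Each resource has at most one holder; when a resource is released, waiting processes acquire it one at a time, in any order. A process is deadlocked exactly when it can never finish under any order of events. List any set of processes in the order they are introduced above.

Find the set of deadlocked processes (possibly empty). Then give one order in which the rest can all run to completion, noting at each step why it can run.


Deadlocked: proc-B, proc-A and proc-I.
Key observation: nobody on the ring proc-B -> proc-I -> proc-B can start until another member finishes, which never happens; proc-A is caught in further circular waits.
The rest can finish in the order proc-E, proc-H, proc-F, proc-C, proc-G.
Verifying each step:
  proc-E: no waits; runs immediately, freeing L13 and L14
  proc-H: no waits; runs immediately, freeing L3
  proc-F: no waits; runs immediately, freeing L11
  proc-C: no waits; runs immediately, freeing L2
  run proc-G (all its waits — L14, L2, L3 and L11 — are resolved); releases L6


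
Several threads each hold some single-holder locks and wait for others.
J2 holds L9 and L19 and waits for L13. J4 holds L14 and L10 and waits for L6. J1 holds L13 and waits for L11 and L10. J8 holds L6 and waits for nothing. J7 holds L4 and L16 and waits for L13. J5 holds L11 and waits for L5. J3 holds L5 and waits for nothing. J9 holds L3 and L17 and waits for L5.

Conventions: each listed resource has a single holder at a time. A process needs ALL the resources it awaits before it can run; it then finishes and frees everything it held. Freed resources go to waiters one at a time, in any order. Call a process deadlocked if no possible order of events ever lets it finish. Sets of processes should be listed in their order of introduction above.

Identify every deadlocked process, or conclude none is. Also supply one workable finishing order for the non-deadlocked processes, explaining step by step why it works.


The deadlocked set is empty.
Key observation: the wait graph is acyclic; completion cascades from the unblocked processes through everyone else.
The rest can finish in the order J8, J4, J3, J5, J1, J7, J9, J2.
Walking it through:
  J8: no waits; runs immediately, freeing L6
  J4: everything it awaited (L6) is free; runs, freeing L14 and L10
  J3: no waits; runs immediately, freeing L5
  J5: everything it awaited (L5) is free; runs, freeing L11
  J1: everything it awaited (L11 and L10) is free; runs, freeing L13
  J7: everything it awaited (L13) is free; runs, freeing L4 and L16
  J9: everything it awaited (L5) is free; runs, freeing L3 and L17
  J2: everything it awaited (L13) is free; runs, freeing L9 and L19


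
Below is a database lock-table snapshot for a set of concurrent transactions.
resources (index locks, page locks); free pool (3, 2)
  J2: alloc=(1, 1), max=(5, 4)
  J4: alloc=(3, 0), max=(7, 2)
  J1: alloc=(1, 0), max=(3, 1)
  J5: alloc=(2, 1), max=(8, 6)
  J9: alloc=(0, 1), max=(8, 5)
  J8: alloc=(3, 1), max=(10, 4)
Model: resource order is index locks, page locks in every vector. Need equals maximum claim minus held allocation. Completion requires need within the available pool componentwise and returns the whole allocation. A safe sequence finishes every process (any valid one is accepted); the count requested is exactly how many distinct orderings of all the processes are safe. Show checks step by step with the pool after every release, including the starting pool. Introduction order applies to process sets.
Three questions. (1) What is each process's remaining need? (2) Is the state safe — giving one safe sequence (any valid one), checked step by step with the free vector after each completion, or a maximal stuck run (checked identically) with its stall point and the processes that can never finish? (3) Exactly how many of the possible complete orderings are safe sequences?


(1) Need matrix, components ordered index locks, page locks:
  J2: (4, 3)
  J4: (4, 2)
  J1: (2, 1)
  J5: (6, 5)
  J9: (8, 4)
  J8: (7, 3)
(2) The state is UNSAFE.
Key observation: after J1, J4 complete, (7, 2) is the best the pool ever gets, yet each leftover process wants more page locks.
Going as far as possible: J1, J4; after that, nothing fits. Step-by-step check:
  pool = (3, 2)
  J1 needs (2, 1) <= (3, 2) -> finishes; pool += (1, 0) = (4, 2)
  J4 needs (4, 2) <= (4, 2) -> finishes; pool += (3, 0) = (7, 2)
  blocked: J2 wants (4, 3), pool (7, 2) — not enough page locks
  blocked: J5 wants (6, 5), pool (7, 2) — not enough page locks
  blocked: J9 wants (8, 4), pool (7, 2) — not enough index locks and page locks
  blocked: J8 wants (7, 3), pool (7, 2) — not enough page locks
Processes that can never finish: J2, J5, J9 and J8.
(3) Exactly 0 of the possible complete orderings are safe sequences.


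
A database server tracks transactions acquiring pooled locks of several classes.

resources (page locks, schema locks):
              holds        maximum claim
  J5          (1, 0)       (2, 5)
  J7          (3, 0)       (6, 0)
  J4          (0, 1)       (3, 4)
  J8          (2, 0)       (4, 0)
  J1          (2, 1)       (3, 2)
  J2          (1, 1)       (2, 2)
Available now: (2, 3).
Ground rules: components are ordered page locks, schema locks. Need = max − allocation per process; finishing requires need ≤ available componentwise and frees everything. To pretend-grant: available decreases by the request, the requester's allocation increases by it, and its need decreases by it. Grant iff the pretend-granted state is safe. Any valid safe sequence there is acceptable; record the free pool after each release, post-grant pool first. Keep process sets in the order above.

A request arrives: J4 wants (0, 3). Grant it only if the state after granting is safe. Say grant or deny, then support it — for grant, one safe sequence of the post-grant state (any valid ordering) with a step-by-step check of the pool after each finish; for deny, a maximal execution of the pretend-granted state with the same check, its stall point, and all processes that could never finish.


GRANT — the state after the grant stays safe, e.g. via J8, J4, J1, J2, J5, J7.
Key observation: granting shrinks the pool to (2, 0), yet J8 still fits and the chain goes through.
Check on the post-grant state, step by step:
  pool = (2, 0)
  run J8 (needs (2, 0), free (2, 0)); after release of (2, 0) the pool is (4, 0)
  run J4 (needs (3, 0), free (4, 0)); after release of (0, 4) the pool is (4, 4)
  run J1 (needs (1, 1), free (4, 4)); after release of (2, 1) the pool is (6, 5)
  run J2 (needs (1, 1), free (6, 5)); after release of (1, 1) the pool is (7, 6)
  run J5 (needs (1, 5), free (7, 6)); after release of (1, 0) the pool is (8, 6)
  run J7 (needs (3, 0), free (8, 6)); after release of (3, 0) the pool is (11, 6)


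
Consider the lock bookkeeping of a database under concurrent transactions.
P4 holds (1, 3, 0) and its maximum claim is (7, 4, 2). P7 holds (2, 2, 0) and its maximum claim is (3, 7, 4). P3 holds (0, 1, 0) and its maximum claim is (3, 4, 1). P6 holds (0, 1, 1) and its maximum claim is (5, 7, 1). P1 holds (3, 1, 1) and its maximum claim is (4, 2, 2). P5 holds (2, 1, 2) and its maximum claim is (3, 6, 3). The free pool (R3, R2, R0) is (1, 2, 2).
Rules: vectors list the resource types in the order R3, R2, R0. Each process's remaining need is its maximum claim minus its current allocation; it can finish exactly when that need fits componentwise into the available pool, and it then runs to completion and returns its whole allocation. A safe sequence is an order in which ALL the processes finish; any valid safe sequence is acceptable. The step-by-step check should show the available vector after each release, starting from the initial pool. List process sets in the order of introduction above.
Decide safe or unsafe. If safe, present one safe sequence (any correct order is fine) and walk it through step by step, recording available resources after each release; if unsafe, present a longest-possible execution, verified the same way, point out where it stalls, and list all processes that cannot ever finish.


UNSAFE — no complete ordering exists.
Key observation: after P1, P3 the pool peaks at (4, 4, 3), and each blocked process is short somewhere: P4 on R3; P7 on R2, R0; P6 on R3, R2; P5 on R2.
A maximal execution: P1, P3 — then nothing else fits. Verifying each step:
  pool = (1, 2, 2)
  run P1 (needs (1, 1, 1), free (1, 2, 2)); after release of (3, 1, 1) the pool is (4, 3, 3)
  run P3 (needs (3, 3, 1), free (4, 3, 3)); after release of (0, 1, 0) the pool is (4, 4, 3)
  P4 cannot run: need (6, 1, 2) vs free (4, 4, 3) (insufficient R3)
  P7 cannot run: need (1, 5, 4) vs free (4, 4, 3) (insufficient R2 and R0)
  P6 cannot run: need (5, 6, 0) vs free (4, 4, 3) (insufficient R3 and R2)
  P5 cannot run: need (1, 5, 1) vs free (4, 4, 3) (insufficient R2)
Processes that can never finish: P4, P7, P6 and P5.


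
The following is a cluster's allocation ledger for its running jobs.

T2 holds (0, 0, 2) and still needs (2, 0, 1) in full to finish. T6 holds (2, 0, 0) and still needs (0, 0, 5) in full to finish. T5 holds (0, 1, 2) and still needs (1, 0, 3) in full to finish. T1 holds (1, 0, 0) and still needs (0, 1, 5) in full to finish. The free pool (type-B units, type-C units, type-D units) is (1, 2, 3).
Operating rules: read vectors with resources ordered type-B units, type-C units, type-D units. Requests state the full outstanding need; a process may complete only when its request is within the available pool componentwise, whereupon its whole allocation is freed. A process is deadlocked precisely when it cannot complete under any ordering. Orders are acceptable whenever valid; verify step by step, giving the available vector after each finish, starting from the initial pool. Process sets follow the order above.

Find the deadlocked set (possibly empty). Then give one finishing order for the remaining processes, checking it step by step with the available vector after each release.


No process is deadlocked.
Key observation: T5 fits the free pool immediately, and its release cascades until everyone finishes.
A valid finishing order for the others: T5, T6, T1, T2. Check, step by step:
  pool = (1, 2, 3)
  run T5 (needs (1, 0, 3), free (1, 2, 3)); after release of (0, 1, 2) the pool is (1, 3, 5)
  run T6 (needs (0, 0, 5), free (1, 3, 5)); after release of (2, 0, 0) the pool is (3, 3, 5)
  run T1 (needs (0, 1, 5), free (3, 3, 5)); after release of (1, 0, 0) the pool is (4, 3, 5)
  run T2 (needs (2, 0, 1), free (4, 3, 5)); after release of (0, 0, 2) the pool is (4, 3, 7)


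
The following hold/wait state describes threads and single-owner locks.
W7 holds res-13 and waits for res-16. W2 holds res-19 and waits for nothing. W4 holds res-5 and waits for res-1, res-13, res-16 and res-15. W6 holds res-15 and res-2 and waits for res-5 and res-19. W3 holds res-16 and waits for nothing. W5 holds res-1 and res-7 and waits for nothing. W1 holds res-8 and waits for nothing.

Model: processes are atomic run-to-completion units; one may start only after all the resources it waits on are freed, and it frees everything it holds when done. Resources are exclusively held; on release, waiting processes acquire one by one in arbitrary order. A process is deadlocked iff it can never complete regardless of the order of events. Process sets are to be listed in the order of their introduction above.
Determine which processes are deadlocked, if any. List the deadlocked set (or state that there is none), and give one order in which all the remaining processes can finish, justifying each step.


The deadlocked set is W4 and W6.
Key observation: nobody on the ring W4 -> W6 -> W4 can start until another member finishes, which never happens; no other process is dragged down with it.
A valid finishing order for the others: W5, W2, W1, W3, W7.
Step-by-step check:
  W5: no waits; runs immediately, freeing res-1 and res-7
  W2: no waits; runs immediately, freeing res-19
  W1: no waits; runs immediately, freeing res-8
  W3: no waits; runs immediately, freeing res-16
  W7 waits on res-16 — all released -> runs and releases res-13


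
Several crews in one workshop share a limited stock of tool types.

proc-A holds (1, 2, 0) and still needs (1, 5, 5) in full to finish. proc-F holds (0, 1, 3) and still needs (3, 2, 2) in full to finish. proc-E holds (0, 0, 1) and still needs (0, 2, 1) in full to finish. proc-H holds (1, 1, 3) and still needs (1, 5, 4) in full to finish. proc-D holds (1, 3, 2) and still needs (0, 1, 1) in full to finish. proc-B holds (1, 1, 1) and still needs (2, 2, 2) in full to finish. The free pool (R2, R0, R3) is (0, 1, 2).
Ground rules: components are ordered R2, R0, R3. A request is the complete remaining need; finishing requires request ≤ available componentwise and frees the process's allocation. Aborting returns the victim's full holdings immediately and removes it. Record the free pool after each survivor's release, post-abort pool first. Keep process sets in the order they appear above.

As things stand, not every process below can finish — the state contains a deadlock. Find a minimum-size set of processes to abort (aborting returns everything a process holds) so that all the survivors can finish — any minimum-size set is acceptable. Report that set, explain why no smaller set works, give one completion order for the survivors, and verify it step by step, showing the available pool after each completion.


The answer: abort proc-A.
Key observation: aborting proc-A returns (1, 2, 0), and proc-B — hopeless before — runs at step 2 with the returned capacity in the pool.
Why nothing smaller works: aborting no one leaves the state deadlocked as given.
One survivor order: proc-D, proc-B, proc-H, proc-E, proc-F. Walking it through (post-abort pool first):
  pool = (1, 3, 2)
  proc-D needs (0, 1, 1) <= (1, 3, 2) -> finishes; pool += (1, 3, 2) = (2, 6, 4)
  proc-B needs (2, 2, 2) <= (2, 6, 4) -> finishes; pool += (1, 1, 1) = (3, 7, 5)
  proc-H needs (1, 5, 4) <= (3, 7, 5) -> finishes; pool += (1, 1, 3) = (4, 8, 8)
  proc-E needs (0, 2, 1) <= (4, 8, 8) -> finishes; pool += (0, 0, 1) = (4, 8, 9)
  proc-F needs (3, 2, 2) <= (4, 8, 9) -> finishes; pool += (0, 1, 3) = (4, 9, 12)
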